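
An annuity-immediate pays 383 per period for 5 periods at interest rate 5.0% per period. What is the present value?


PV = PMT * (1 - (1+i)^(-n)) / i
= 383 * (1 - (1+0.05)^(-5)) / 0.05
= 383 * (1 - 0.783526) / 0.05
= 383 * 4.329477
= 1658.1896


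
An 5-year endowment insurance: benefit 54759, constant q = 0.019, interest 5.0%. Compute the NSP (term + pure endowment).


Term component = 4344.6401
Pure endowment = 5_p_x * v^5 * benefit = 0.908542 * 0.783526 * 54759 = 38981.0964
NSP = 43325.7365


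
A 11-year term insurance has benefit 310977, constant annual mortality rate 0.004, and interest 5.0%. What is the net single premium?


NSP = benefit * sum_{k=0}^{n-1} k_p_x * q * v^(k+1)
With constant q=0.004, v=0.952381
Sum = 0.032632
NSP = 310977 * 0.032632
= 10147.9444


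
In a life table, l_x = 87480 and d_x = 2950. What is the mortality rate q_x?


q_x = d_x / l_x
= 2950 / 87480
= 0.0337


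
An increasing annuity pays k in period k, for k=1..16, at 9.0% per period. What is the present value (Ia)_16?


(Ia)_n = sum_{k=1}^{n} k * v^k, v = 1/(1+i)
v = 0.917431
Sum computed term by term:
(Ia)_16 = 55.8975


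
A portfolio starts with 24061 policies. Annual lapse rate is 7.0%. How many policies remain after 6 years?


remaining = initial * (1 - lapse)^years
= 24061 * (1 - 0.07)^6
= 24061 * 0.64699
= 15567.2308


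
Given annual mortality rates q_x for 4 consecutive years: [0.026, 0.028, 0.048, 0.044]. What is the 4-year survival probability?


p_k = 1 - q_k for each year
Survival = product of (1 - q_k)
= 0.974 * 0.972 * 0.952 * 0.956
= 0.8616


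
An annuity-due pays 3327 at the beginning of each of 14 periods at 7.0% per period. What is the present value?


PV_due = PMT * (1-(1+i)^(-n))/i * (1+i)
PV_immediate = 29096.172
PV_due = 29096.172 * 1.07
= 31132.904


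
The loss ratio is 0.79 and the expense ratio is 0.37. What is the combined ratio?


Combined ratio = loss ratio + expense ratio
= 0.79 + 0.37
= 1.16


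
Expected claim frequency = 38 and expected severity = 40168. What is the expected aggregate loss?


E[S] = E[N] * E[X]
= 38 * 40168
= 1.5264e+06


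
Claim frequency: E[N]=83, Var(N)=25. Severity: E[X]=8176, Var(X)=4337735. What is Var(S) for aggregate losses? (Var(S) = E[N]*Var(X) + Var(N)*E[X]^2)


Var(S) = E[N]*Var(X) + Var(N)*E[X]^2
= 83*4337735 + 25*8176^2
= 360032005 + 1671174400
= 2.0312e+09


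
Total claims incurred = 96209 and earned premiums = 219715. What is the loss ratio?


Loss ratio = claims / premiums
= 96209 / 219715
= 0.4379


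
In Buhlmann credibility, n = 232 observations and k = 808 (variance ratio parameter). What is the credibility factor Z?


Z = n / (n + k)
= 232 / (232 + 808)
= 232 / 1040
= 0.2231


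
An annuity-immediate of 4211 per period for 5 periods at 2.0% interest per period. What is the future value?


FV = PMT * ((1+i)^n - 1) / i
= 4211 * ((1.02)^5 - 1) / 0.02
= 4211 * (1.104081 - 1) / 0.02
= 21914.2131


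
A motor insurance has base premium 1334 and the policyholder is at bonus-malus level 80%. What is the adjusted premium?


adjusted = base * BM_level / 100
= 1334 * 80 / 100
= 1334 * 0.8
= 1067.2


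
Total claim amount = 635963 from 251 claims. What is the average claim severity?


severity = total / number
= 635963 / 251
= 2533.7171


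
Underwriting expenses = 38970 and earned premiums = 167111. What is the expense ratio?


Expense ratio = expenses / premiums
= 38970 / 167111
= 0.2332


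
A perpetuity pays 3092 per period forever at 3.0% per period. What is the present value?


PV = PMT / i
= 3092 / 0.03
= 103066.6667


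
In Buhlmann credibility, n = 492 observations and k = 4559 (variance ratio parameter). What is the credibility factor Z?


Z = n / (n + k)
= 492 / (492 + 4559)
= 492 / 5051
= 0.0974


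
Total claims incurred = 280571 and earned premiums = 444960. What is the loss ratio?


Loss ratio = claims / premiums
= 280571 / 444960
= 0.6306


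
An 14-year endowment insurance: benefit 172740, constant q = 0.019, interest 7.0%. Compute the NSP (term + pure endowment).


Term component = 25943.8174
Pure endowment = 14_p_x * v^14 * benefit = 0.76448 * 0.387817 * 172740 = 51213.6974
NSP = 77157.5148


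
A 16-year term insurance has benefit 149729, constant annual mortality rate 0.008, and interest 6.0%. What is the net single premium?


NSP = benefit * sum_{k=0}^{n-1} k_p_x * q * v^(k+1)
With constant q=0.008, v=0.943396
Sum = 0.076921
NSP = 149729 * 0.076921
= 11517.2819


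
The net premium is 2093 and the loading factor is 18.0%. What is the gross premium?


Gross = net * (1 + loading)
= 2093 * (1 + 0.18)
= 2093 * 1.18
= 2469.74


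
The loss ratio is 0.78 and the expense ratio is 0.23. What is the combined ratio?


Combined ratio = loss ratio + expense ratio
= 0.78 + 0.23
= 1.01


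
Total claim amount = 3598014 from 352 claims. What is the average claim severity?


severity = total / number
= 3598014 / 352
= 10221.6307


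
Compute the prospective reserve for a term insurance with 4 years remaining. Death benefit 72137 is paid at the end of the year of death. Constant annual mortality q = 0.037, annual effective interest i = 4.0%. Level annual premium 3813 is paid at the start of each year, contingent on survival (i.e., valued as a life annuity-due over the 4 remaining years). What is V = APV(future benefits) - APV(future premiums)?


v = 1/(1+i) = 0.961538
APV(future benefits) per unit = sum_{k=0}^{3} k_p_x * q * v^(k+1) = 0.127269
APV(future benefits) = 72137 * 0.127269 = 9180.8022
Life annuity-due factor ä_{x:4} = sum_{k=0}^{3} k_p_x * v^k = 3.57729
APV(future premiums) = 3813 * 3.57729 = 13640.2073
V = 9180.8022 - 13640.2073
= -4459.4052


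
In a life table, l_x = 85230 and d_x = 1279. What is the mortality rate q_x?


q_x = d_x / l_x
= 1279 / 85230
= 0.015


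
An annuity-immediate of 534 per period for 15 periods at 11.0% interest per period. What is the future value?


FV = PMT * ((1+i)^n - 1) / i
= 534 * ((1.11)^15 - 1) / 0.11
= 534 * (4.784589 - 1) / 0.11
= 18372.4617


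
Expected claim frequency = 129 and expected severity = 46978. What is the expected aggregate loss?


E[S] = E[N] * E[X]
= 129 * 46978
= 6.0602e+06


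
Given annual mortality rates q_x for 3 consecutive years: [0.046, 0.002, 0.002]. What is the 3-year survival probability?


p_k = 1 - q_k for each year
Survival = product of (1 - q_k)
= 0.954 * 0.998 * 0.998
= 0.9502


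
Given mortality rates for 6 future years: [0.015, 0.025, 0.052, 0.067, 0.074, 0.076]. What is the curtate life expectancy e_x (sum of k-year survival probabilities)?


e_x = sum_{k=1}^{n} k_p_x
k_p_x values:
  1_p_x = 0.985
  2_p_x = 0.960375
  3_p_x = 0.910435
  4_p_x = 0.849436
  5_p_x = 0.786578
  6_p_x = 0.726798
e_x = 5.2186


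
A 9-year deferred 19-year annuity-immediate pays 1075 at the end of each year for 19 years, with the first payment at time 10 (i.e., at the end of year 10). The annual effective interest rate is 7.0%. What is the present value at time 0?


PV at time 9 of the 19-year annuity-immediate:
a_n = 1075 * (1-(1+0.07)^(-19))/0.07 = 11110.7649
Discount back 9 years to time 0:
PV = 11110.7649 * (1+0.07)^(-9)
= 11110.7649 * 0.543934
= 6043.5199


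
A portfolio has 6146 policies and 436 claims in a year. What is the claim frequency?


frequency = claims / policies
= 436 / 6146
= 0.0709


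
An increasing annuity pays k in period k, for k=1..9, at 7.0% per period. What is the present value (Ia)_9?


(Ia)_n = sum_{k=1}^{n} k * v^k, v = 1/(1+i)
v = 0.934579
Sum computed term by term:
(Ia)_9 = 29.6556


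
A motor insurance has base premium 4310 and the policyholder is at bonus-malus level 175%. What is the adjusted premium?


adjusted = base * BM_level / 100
= 4310 * 175 / 100
= 4310 * 1.75
= 7542.5


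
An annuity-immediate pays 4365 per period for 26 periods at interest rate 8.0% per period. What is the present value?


PV = PMT * (1 - (1+i)^(-n)) / i
= 4365 * (1 - (1+0.08)^(-26)) / 0.08
= 4365 * (1 - 0.135202) / 0.08
= 4365 * 10.809978
= 47185.5538


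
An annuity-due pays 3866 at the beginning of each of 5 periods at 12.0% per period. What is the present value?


PV_due = PMT * (1-(1+i)^(-n))/i * (1+i)
PV_immediate = 13936.0648
PV_due = 13936.0648 * 1.12
= 15608.3926


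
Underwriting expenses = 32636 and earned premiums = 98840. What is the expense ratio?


Expense ratio = expenses / premiums
= 32636 / 98840
= 0.3302


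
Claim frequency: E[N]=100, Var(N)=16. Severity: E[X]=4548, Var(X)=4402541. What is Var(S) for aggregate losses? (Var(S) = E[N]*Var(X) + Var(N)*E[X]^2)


Var(S) = E[N]*Var(X) + Var(N)*E[X]^2
= 100*4402541 + 16*4548^2
= 440254100 + 330948864
= 7.7120e+08


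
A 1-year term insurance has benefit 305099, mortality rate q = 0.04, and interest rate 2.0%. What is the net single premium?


NSP = benefit * q * v
v = 1/(1+i) = 0.980392
NSP = 305099 * 0.04 * 0.980392
= 11964.6667


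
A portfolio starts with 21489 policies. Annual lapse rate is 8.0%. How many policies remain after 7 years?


remaining = initial * (1 - lapse)^years
= 21489 * (1 - 0.08)^7
= 21489 * 0.557847
= 11987.5656


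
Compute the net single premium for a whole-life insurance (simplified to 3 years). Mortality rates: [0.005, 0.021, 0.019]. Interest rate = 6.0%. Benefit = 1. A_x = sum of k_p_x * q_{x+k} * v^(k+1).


v = 0.943396
Year 0: k_p_x=1.0, q=0.005, term=0.004717
Year 1: k_p_x=0.995, q=0.021, term=0.018596
Year 2: k_p_x=0.974105, q=0.019, term=0.01554
A_x = 0.0389


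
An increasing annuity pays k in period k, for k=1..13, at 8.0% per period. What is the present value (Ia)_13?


(Ia)_n = sum_{k=1}^{n} k * v^k, v = 1/(1+i)
v = 0.925926
Sum computed term by term:
(Ia)_13 = 46.9501


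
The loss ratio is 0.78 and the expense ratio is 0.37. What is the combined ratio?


Combined ratio = loss ratio + expense ratio
= 0.78 + 0.37
= 1.15


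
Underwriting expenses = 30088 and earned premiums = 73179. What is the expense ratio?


Expense ratio = expenses / premiums
= 30088 / 73179
= 0.4112


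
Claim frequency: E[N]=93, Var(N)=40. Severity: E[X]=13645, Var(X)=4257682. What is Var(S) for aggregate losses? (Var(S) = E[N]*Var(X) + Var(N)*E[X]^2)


Var(S) = E[N]*Var(X) + Var(N)*E[X]^2
= 93*4257682 + 40*13645^2
= 395964426 + 7447441000
= 7.8434e+09


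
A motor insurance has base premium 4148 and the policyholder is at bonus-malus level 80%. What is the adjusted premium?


adjusted = base * BM_level / 100
= 4148 * 80 / 100
= 4148 * 0.8
= 3318.4


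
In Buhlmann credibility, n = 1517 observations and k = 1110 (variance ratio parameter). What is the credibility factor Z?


Z = n / (n + k)
= 1517 / (1517 + 1110)
= 1517 / 2627
= 0.5775


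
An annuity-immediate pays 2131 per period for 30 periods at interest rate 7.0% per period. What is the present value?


PV = PMT * (1 - (1+i)^(-n)) / i
= 2131 * (1 - (1+0.07)^(-30)) / 0.07
= 2131 * (1 - 0.131367) / 0.07
= 2131 * 12.409041
= 26443.6668


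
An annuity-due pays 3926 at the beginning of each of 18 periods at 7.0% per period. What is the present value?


PV_due = PMT * (1-(1+i)^(-n))/i * (1+i)
PV_immediate = 39491.9752
PV_due = 39491.9752 * 1.07
= 42256.4135


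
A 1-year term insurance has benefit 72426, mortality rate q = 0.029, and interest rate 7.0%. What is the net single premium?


NSP = benefit * q * v
v = 1/(1+i) = 0.934579
NSP = 72426 * 0.029 * 0.934579
= 1962.9477


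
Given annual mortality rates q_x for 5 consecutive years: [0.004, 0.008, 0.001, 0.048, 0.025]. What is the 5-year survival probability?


p_k = 1 - q_k for each year
Survival = product of (1 - q_k)
= 0.996 * 0.992 * 0.999 * 0.952 * 0.975
= 0.9162


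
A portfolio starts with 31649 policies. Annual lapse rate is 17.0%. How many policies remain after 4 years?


remaining = initial * (1 - lapse)^years
= 31649 * (1 - 0.17)^4
= 31649 * 0.474583
= 15020.084


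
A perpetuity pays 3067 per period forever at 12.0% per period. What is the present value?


PV = PMT / i
= 3067 / 0.12
= 25558.3333


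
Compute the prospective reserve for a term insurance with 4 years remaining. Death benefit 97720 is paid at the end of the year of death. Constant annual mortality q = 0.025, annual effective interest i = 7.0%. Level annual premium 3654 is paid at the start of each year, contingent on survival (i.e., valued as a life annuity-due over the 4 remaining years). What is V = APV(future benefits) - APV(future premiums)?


v = 1/(1+i) = 0.934579
APV(future benefits) per unit = sum_{k=0}^{3} k_p_x * q * v^(k+1) = 0.081732
APV(future benefits) = 97720 * 0.081732 = 7986.8314
Life annuity-due factor ä_{x:4} = sum_{k=0}^{3} k_p_x * v^k = 3.498121
APV(future premiums) = 3654 * 3.498121 = 12782.1341
V = 7986.8314 - 12782.1341
= -4795.3027


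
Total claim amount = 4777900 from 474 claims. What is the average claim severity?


severity = total / number
= 4777900 / 474
= 10079.9578


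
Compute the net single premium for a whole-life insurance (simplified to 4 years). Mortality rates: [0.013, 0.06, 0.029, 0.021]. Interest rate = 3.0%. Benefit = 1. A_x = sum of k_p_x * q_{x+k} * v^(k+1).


v = 0.970874
Year 0: k_p_x=1.0, q=0.013, term=0.012621
Year 1: k_p_x=0.987, q=0.06, term=0.055821
Year 2: k_p_x=0.92778, q=0.029, term=0.024622
Year 3: k_p_x=0.900874, q=0.021, term=0.016809
A_x = 0.1099


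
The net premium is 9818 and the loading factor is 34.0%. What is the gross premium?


Gross = net * (1 + loading)
= 9818 * (1 + 0.34)
= 9818 * 1.34
= 13156.12


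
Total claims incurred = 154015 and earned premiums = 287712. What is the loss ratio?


Loss ratio = claims / premiums
= 154015 / 287712
= 0.5353


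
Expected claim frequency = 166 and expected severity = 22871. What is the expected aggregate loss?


E[S] = E[N] * E[X]
= 166 * 22871
= 3.7966e+06


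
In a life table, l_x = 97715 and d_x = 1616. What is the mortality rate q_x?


q_x = d_x / l_x
= 1616 / 97715
= 0.0165


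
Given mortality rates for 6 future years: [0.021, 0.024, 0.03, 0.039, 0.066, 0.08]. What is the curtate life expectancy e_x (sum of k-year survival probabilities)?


e_x = sum_{k=1}^{n} k_p_x
k_p_x values:
  1_p_x = 0.979
  2_p_x = 0.955504
  3_p_x = 0.926839
  4_p_x = 0.890692
  5_p_x = 0.831906
  6_p_x = 0.765354
e_x = 5.3493


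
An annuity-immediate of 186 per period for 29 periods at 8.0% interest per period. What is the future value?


FV = PMT * ((1+i)^n - 1) / i
= 186 * ((1.08)^29 - 1) / 0.08
= 186 * (9.317275 - 1) / 0.08
= 19337.6641


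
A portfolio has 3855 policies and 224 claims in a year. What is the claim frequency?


frequency = claims / policies
= 224 / 3855
= 0.0581


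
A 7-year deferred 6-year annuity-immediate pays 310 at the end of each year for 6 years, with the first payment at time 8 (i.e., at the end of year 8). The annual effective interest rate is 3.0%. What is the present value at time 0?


PV at time 7 of the 6-year annuity-immediate:
a_n = 310 * (1-(1+0.03)^(-6))/0.03 = 1679.3293
Discount back 7 years to time 0:
PV = 1679.3293 * (1+0.03)^(-7)
= 1679.3293 * 0.813092
= 1365.4484


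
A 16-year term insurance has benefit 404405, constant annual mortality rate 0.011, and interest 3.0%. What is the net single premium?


NSP = benefit * sum_{k=0}^{n-1} k_p_x * q * v^(k+1)
With constant q=0.011, v=0.970874
Sum = 0.12822
NSP = 404405 * 0.12822
= 51852.7502


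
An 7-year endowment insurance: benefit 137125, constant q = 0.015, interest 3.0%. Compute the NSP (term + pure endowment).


Term component = 12274.3265
Pure endowment = 7_p_x * v^7 * benefit = 0.899609 * 0.813092 * 137125 = 100302.0204
NSP = 112576.3469


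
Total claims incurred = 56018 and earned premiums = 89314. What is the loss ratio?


Loss ratio = claims / premiums
= 56018 / 89314
= 0.6272


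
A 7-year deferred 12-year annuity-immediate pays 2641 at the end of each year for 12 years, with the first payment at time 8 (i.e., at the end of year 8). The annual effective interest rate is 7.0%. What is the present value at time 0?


PV at time 7 of the 12-year annuity-immediate:
a_n = 2641 * (1-(1+0.07)^(-12))/0.07 = 20976.6345
Discount back 7 years to time 0:
PV = 20976.6345 * (1+0.07)^(-7)
= 20976.6345 * 0.62275
= 13063.1937


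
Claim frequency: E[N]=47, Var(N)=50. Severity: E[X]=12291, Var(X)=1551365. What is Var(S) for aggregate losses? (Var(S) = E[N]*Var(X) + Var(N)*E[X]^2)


Var(S) = E[N]*Var(X) + Var(N)*E[X]^2
= 47*1551365 + 50*12291^2
= 72914155 + 7553434050
= 7.6263e+09


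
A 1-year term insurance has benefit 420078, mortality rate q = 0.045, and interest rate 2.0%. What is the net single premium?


NSP = benefit * q * v
v = 1/(1+i) = 0.980392
NSP = 420078 * 0.045 * 0.980392
= 18532.8529


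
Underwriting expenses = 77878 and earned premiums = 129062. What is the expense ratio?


Expense ratio = expenses / premiums
= 77878 / 129062
= 0.6034


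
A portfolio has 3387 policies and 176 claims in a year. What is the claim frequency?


frequency = claims / policies
= 176 / 3387
= 0.052


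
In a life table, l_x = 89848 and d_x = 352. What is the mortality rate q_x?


q_x = d_x / l_x
= 352 / 89848
= 0.0039


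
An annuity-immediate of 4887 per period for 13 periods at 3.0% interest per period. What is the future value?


FV = PMT * ((1+i)^n - 1) / i
= 4887 * ((1.03)^13 - 1) / 0.03
= 4887 * (1.468534 - 1) / 0.03
= 76324.1419


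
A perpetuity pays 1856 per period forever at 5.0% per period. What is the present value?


PV = PMT / i
= 1856 / 0.05
= 37120.0


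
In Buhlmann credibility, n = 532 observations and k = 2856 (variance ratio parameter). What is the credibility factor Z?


Z = n / (n + k)
= 532 / (532 + 2856)
= 532 / 3388
= 0.157


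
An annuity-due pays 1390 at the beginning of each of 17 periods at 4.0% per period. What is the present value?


PV_due = PMT * (1-(1+i)^(-n))/i * (1+i)
PV_immediate = 16910.2797
PV_due = 16910.2797 * 1.04
= 17586.6909


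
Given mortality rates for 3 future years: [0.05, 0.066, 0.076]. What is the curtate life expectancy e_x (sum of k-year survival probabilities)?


e_x = sum_{k=1}^{n} k_p_x
k_p_x values:
  1_p_x = 0.95
  2_p_x = 0.8873
  3_p_x = 0.819865
e_x = 2.6572


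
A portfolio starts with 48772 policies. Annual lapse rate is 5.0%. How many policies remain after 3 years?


remaining = initial * (1 - lapse)^years
= 48772 * (1 - 0.05)^3
= 48772 * 0.857375
= 41815.8935


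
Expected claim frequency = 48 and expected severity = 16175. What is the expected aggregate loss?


E[S] = E[N] * E[X]
= 48 * 16175
= 776400


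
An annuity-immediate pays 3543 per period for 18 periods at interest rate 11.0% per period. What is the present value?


PV = PMT * (1 - (1+i)^(-n)) / i
= 3543 * (1 - (1+0.11)^(-18)) / 0.11
= 3543 * (1 - 0.152822) / 0.11
= 3543 * 7.701617
= 27286.8275


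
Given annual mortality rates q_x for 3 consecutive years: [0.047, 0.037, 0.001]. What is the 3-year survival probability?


p_k = 1 - q_k for each year
Survival = product of (1 - q_k)
= 0.953 * 0.963 * 0.999
= 0.9168


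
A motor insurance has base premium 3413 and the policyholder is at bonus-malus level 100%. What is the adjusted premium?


adjusted = base * BM_level / 100
= 3413 * 100 / 100
= 3413 * 1.0
= 3413.0


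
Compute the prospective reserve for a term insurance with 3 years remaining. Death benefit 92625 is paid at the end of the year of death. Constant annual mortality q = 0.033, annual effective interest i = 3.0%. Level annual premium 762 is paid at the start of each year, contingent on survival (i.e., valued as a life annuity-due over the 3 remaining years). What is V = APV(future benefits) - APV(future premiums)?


v = 1/(1+i) = 0.970874
APV(future benefits) per unit = sum_{k=0}^{2} k_p_x * q * v^(k+1) = 0.090357
APV(future benefits) = 92625 * 0.090357 = 8369.3539
Life annuity-due factor ä_{x:3} = sum_{k=0}^{2} k_p_x * v^k = 2.820246
APV(future premiums) = 762 * 2.820246 = 2149.0275
V = 8369.3539 - 2149.0275
= 6220.3264


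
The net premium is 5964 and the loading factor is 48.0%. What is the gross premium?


Gross = net * (1 + loading)
= 5964 * (1 + 0.48)
= 5964 * 1.48
= 8826.72


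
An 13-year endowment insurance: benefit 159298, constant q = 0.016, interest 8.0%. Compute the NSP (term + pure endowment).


Term component = 18634.0176
Pure endowment = 13_p_x * v^13 * benefit = 0.810842 * 0.367698 * 159298 = 47493.8943
NSP = 66127.9119


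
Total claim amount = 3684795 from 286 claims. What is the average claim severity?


severity = total / number
= 3684795 / 286
= 12883.8986


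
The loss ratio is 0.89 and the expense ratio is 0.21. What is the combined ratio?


Combined ratio = loss ratio + expense ratio
= 0.89 + 0.21
= 1.1


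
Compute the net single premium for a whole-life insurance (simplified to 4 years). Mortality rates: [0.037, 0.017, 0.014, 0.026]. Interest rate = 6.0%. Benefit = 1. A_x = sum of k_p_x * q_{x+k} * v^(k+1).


v = 0.943396
Year 0: k_p_x=1.0, q=0.037, term=0.034906
Year 1: k_p_x=0.963, q=0.017, term=0.01457
Year 2: k_p_x=0.946629, q=0.014, term=0.011127
Year 3: k_p_x=0.933376, q=0.026, term=0.019222
A_x = 0.0798


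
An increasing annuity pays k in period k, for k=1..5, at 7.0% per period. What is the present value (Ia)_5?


(Ia)_n = sum_{k=1}^{n} k * v^k, v = 1/(1+i)
v = 0.934579
Sum computed term by term:
(Ia)_5 = 11.7469


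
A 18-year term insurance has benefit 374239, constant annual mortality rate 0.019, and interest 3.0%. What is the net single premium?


NSP = benefit * sum_{k=0}^{n-1} k_p_x * q * v^(k+1)
With constant q=0.019, v=0.970874
Sum = 0.226494
NSP = 374239 * 0.226494
= 84762.8901


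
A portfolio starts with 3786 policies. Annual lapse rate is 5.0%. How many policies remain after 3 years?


remaining = initial * (1 - lapse)^years
= 3786 * (1 - 0.05)^3
= 3786 * 0.857375
= 3246.0217


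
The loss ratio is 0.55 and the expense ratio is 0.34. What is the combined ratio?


Combined ratio = loss ratio + expense ratio
= 0.55 + 0.34
= 0.89


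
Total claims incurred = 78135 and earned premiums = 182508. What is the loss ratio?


Loss ratio = claims / premiums
= 78135 / 182508
= 0.4281


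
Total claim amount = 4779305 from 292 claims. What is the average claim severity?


severity = total / number
= 4779305 / 292
= 16367.4829


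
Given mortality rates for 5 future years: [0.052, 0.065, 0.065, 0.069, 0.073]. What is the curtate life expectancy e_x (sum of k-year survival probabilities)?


e_x = sum_{k=1}^{n} k_p_x
k_p_x values:
  1_p_x = 0.948
  2_p_x = 0.88638
  3_p_x = 0.828765
  4_p_x = 0.77158
  5_p_x = 0.715255
e_x = 4.15


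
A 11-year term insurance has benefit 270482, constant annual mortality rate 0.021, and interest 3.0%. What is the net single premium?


NSP = benefit * sum_{k=0}^{n-1} k_p_x * q * v^(k+1)
With constant q=0.021, v=0.970874
Sum = 0.176233
NSP = 270482 * 0.176233
= 47667.872


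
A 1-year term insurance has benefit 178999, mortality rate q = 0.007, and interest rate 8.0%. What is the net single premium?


NSP = benefit * q * v
v = 1/(1+i) = 0.925926
NSP = 178999 * 0.007 * 0.925926
= 1160.1787


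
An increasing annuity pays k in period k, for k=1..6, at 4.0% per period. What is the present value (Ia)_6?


(Ia)_n = sum_{k=1}^{n} k * v^k, v = 1/(1+i)
v = 0.961538
Sum computed term by term:
(Ia)_6 = 17.7484


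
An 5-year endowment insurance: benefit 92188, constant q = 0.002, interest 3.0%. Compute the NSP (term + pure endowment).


Term component = 841.1168
Pure endowment = 5_p_x * v^5 * benefit = 0.99004 * 0.862609 * 92188 = 78730.1314
NSP = 79571.2482


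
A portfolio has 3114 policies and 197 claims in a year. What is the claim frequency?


frequency = claims / policies
= 197 / 3114
= 0.0633


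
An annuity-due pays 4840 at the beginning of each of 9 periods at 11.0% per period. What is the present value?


PV_due = PMT * (1-(1+i)^(-n))/i * (1+i)
PV_immediate = 26799.3101
PV_due = 26799.3101 * 1.11
= 29747.2342


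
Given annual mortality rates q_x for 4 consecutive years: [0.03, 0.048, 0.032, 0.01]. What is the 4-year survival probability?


p_k = 1 - q_k for each year
Survival = product of (1 - q_k)
= 0.97 * 0.952 * 0.968 * 0.99
= 0.885


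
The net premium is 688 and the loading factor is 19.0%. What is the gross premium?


Gross = net * (1 + loading)
= 688 * (1 + 0.19)
= 688 * 1.19
= 818.72


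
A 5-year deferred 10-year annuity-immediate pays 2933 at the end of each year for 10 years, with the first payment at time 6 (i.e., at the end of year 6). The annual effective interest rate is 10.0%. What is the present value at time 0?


PV at time 5 of the 10-year annuity-immediate:
a_n = 2933 * (1-(1+0.1)^(-10))/0.1 = 18022.0153
Discount back 5 years to time 0:
PV = 18022.0153 * (1+0.1)^(-5)
= 18022.0153 * 0.620921
= 11190.2536


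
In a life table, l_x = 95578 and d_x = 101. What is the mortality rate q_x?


q_x = d_x / l_x
= 101 / 95578
= 0.0011


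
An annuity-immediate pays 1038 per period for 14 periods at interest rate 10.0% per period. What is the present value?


PV = PMT * (1 - (1+i)^(-n)) / i
= 1038 * (1 - (1+0.1)^(-14)) / 0.1
= 1038 * (1 - 0.263331) / 0.1
= 1038 * 7.366687
= 7646.6216


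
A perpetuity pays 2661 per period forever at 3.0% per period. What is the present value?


PV = PMT / i
= 2661 / 0.03
= 88700.0


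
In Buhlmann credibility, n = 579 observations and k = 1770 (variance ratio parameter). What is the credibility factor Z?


Z = n / (n + k)
= 579 / (579 + 1770)
= 579 / 2349
= 0.2465


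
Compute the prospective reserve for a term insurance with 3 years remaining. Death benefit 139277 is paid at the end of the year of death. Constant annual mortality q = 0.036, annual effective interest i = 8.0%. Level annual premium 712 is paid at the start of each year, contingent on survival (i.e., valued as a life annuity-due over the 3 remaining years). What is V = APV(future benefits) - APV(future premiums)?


v = 1/(1+i) = 0.925926
APV(future benefits) per unit = sum_{k=0}^{2} k_p_x * q * v^(k+1) = 0.089644
APV(future benefits) = 139277 * 0.089644 = 12485.3201
Life annuity-due factor ä_{x:3} = sum_{k=0}^{2} k_p_x * v^k = 2.689314
APV(future premiums) = 712 * 2.689314 = 1914.7917
V = 12485.3201 - 1914.7917
= 10570.5285


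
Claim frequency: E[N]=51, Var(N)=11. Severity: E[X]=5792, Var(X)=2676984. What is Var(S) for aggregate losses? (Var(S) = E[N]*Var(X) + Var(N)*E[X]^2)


Var(S) = E[N]*Var(X) + Var(N)*E[X]^2
= 51*2676984 + 11*5792^2
= 136526184 + 369019904
= 5.0555e+08


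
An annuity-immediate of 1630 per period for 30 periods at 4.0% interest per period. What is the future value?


FV = PMT * ((1+i)^n - 1) / i
= 1630 * ((1.04)^30 - 1) / 0.04
= 1630 * (3.243398 - 1) / 0.04
= 91418.4485


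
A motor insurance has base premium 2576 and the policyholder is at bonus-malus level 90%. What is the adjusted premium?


adjusted = base * BM_level / 100
= 2576 * 90 / 100
= 2576 * 0.9
= 2318.4


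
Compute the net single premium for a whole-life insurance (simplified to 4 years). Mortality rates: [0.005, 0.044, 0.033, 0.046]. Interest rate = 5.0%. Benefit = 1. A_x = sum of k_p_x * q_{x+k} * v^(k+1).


v = 0.952381
Year 0: k_p_x=1.0, q=0.005, term=0.004762
Year 1: k_p_x=0.995, q=0.044, term=0.03971
Year 2: k_p_x=0.95122, q=0.033, term=0.027116
Year 3: k_p_x=0.91983, q=0.046, term=0.03481
A_x = 0.1064


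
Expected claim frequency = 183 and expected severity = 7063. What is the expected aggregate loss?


E[S] = E[N] * E[X]
= 183 * 7063
= 1.2925e+06


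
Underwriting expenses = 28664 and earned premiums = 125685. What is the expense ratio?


Expense ratio = expenses / premiums
= 28664 / 125685
= 0.2281


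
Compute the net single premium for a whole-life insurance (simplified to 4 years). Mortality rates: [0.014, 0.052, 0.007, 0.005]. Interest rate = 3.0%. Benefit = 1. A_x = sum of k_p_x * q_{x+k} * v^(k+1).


v = 0.970874
Year 0: k_p_x=1.0, q=0.014, term=0.013592
Year 1: k_p_x=0.986, q=0.052, term=0.048329
Year 2: k_p_x=0.934728, q=0.007, term=0.005988
Year 3: k_p_x=0.928185, q=0.005, term=0.004123
A_x = 0.072


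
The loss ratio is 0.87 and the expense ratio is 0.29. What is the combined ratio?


Combined ratio = loss ratio + expense ratio
= 0.87 + 0.29
= 1.16


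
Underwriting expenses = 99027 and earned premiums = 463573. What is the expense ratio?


Expense ratio = expenses / premiums
= 99027 / 463573
= 0.2136


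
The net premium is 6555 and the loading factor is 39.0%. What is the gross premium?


Gross = net * (1 + loading)
= 6555 * (1 + 0.39)
= 6555 * 1.39
= 9111.45


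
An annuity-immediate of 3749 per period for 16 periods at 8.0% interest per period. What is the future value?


FV = PMT * ((1+i)^n - 1) / i
= 3749 * ((1.08)^16 - 1) / 0.08
= 3749 * (3.425943 - 1) / 0.08
= 113685.7371


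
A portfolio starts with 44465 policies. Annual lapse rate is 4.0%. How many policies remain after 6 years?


remaining = initial * (1 - lapse)^years
= 44465 * (1 - 0.04)^6
= 44465 * 0.782758
= 34805.3251


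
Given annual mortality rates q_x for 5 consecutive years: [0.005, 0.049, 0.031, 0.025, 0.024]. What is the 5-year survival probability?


p_k = 1 - q_k for each year
Survival = product of (1 - q_k)
= 0.995 * 0.951 * 0.969 * 0.975 * 0.976
= 0.8725


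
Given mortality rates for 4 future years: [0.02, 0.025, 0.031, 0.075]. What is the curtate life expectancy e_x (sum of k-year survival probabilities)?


e_x = sum_{k=1}^{n} k_p_x
k_p_x values:
  1_p_x = 0.98
  2_p_x = 0.9555
  3_p_x = 0.925879
  4_p_x = 0.856439
e_x = 3.7178


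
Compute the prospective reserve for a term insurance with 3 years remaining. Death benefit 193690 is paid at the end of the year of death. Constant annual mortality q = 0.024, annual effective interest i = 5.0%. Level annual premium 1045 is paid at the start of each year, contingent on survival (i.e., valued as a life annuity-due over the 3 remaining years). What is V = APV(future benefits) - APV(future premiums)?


v = 1/(1+i) = 0.952381
APV(future benefits) per unit = sum_{k=0}^{2} k_p_x * q * v^(k+1) = 0.063852
APV(future benefits) = 193690 * 0.063852 = 12367.5529
Life annuity-due factor ä_{x:3} = sum_{k=0}^{2} k_p_x * v^k = 2.793538
APV(future premiums) = 1045 * 2.793538 = 2919.2475
V = 12367.5529 - 2919.2475
= 9448.3053


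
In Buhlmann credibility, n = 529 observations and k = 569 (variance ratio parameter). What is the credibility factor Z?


Z = n / (n + k)
= 529 / (529 + 569)
= 529 / 1098
= 0.4818


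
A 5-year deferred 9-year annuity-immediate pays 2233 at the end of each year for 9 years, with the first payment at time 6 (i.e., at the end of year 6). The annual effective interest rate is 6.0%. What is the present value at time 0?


PV at time 5 of the 9-year annuity-immediate:
a_n = 2233 * (1-(1+0.06)^(-9))/0.06 = 15188.1788
Discount back 5 years to time 0:
PV = 15188.1788 * (1+0.06)^(-5)
= 15188.1788 * 0.747258
= 11349.4908


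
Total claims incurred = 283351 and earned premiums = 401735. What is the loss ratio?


Loss ratio = claims / premiums
= 283351 / 401735
= 0.7053


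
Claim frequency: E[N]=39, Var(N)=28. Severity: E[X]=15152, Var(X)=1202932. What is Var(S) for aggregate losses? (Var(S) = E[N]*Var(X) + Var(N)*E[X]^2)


Var(S) = E[N]*Var(X) + Var(N)*E[X]^2
= 39*1202932 + 28*15152^2
= 46914348 + 6428326912
= 6.4752e+09


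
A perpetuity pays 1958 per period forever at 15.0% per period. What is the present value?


PV = PMT / i
= 1958 / 0.15
= 13053.3333


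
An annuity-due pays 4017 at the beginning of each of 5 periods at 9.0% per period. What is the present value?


PV_due = PMT * (1-(1+i)^(-n))/i * (1+i)
PV_immediate = 15624.7291
PV_due = 15624.7291 * 1.09
= 17030.9547


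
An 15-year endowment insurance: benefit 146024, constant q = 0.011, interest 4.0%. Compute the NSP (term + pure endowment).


Term component = 16680.7349
Pure endowment = 15_p_x * v^15 * benefit = 0.847119 * 0.555265 * 146024 = 68686.0474
NSP = 85366.7823


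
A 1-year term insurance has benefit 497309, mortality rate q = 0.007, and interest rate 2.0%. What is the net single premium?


NSP = benefit * q * v
v = 1/(1+i) = 0.980392
NSP = 497309 * 0.007 * 0.980392
= 3412.9049


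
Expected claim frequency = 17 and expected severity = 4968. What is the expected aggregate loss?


E[S] = E[N] * E[X]
= 17 * 4968
= 84456


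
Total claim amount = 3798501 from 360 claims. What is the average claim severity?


severity = total / number
= 3798501 / 360
= 10551.3917


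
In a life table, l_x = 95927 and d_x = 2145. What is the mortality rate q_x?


q_x = d_x / l_x
= 2145 / 95927
= 0.0224


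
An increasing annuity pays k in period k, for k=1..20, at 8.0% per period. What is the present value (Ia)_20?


(Ia)_n = sum_{k=1}^{n} k * v^k, v = 1/(1+i)
v = 0.925926
Sum computed term by term:
(Ia)_20 = 78.9079


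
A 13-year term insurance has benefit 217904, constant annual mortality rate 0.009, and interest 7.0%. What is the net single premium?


NSP = benefit * sum_{k=0}^{n-1} k_p_x * q * v^(k+1)
With constant q=0.009, v=0.934579
Sum = 0.071892
NSP = 217904 * 0.071892
= 15665.4861


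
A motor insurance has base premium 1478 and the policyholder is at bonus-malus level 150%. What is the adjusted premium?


adjusted = base * BM_level / 100
= 1478 * 150 / 100
= 1478 * 1.5
= 2217.0


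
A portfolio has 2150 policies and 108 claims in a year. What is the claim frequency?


frequency = claims / policies
= 108 / 2150
= 0.0502


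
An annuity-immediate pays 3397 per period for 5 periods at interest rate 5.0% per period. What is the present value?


PV = PMT * (1 - (1+i)^(-n)) / i
= 3397 * (1 - (1+0.05)^(-5)) / 0.05
= 3397 * (1 - 0.783526) / 0.05
= 3397 * 4.329477
= 14707.2323


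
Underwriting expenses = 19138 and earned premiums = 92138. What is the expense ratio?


Expense ratio = expenses / premiums
= 19138 / 92138
= 0.2077


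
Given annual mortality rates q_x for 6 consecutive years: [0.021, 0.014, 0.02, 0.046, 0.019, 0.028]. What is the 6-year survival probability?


p_k = 1 - q_k for each year
Survival = product of (1 - q_k)
= 0.979 * 0.986 * 0.98 * 0.954 * 0.981 * 0.972
= 0.8605


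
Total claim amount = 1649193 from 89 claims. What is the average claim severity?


severity = total / number
= 1649193 / 89
= 18530.2584


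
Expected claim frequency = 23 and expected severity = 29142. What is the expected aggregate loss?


E[S] = E[N] * E[X]
= 23 * 29142
= 670266


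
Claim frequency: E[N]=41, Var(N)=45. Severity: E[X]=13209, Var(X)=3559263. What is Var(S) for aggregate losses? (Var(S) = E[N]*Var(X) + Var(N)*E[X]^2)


Var(S) = E[N]*Var(X) + Var(N)*E[X]^2
= 41*3559263 + 45*13209^2
= 145929783 + 7851495645
= 7.9974e+09


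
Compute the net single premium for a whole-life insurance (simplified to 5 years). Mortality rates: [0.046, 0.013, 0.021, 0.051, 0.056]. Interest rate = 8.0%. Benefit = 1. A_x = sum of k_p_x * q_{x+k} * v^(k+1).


v = 0.925926
Year 0: k_p_x=1.0, q=0.046, term=0.042593
Year 1: k_p_x=0.954, q=0.013, term=0.010633
Year 2: k_p_x=0.941598, q=0.021, term=0.015697
Year 3: k_p_x=0.921824, q=0.051, term=0.034556
Year 4: k_p_x=0.874811, q=0.056, term=0.033341
A_x = 0.1368


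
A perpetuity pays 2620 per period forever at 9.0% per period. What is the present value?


PV = PMT / i
= 2620 / 0.09
= 29111.1111


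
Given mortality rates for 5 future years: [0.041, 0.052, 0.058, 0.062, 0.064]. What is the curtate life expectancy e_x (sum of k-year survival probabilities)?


e_x = sum_{k=1}^{n} k_p_x
k_p_x values:
  1_p_x = 0.959
  2_p_x = 0.909132
  3_p_x = 0.856402
  4_p_x = 0.803305
  5_p_x = 0.751894
e_x = 4.2797


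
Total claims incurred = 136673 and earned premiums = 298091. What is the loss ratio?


Loss ratio = claims / premiums
= 136673 / 298091
= 0.4585


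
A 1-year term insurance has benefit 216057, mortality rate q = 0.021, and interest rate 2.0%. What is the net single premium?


NSP = benefit * q * v
v = 1/(1+i) = 0.980392
NSP = 216057 * 0.021 * 0.980392
= 4448.2324


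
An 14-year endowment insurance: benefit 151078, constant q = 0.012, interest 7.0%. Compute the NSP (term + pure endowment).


Term component = 14868.0688
Pure endowment = 14_p_x * v^14 * benefit = 0.844495 * 0.387817 * 151078 = 49479.5298
NSP = 64347.5986


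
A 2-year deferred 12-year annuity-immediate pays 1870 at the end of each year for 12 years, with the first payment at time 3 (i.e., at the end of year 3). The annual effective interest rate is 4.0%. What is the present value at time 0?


PV at time 2 of the 12-year annuity-immediate:
a_n = 1870 * (1-(1+0.04)^(-12))/0.04 = 17550.0879
Discount back 2 years to time 0:
PV = 17550.0879 * (1+0.04)^(-2)
= 17550.0879 * 0.924556
= 16226.0428


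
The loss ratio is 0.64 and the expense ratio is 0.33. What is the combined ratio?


Combined ratio = loss ratio + expense ratio
= 0.64 + 0.33
= 0.97


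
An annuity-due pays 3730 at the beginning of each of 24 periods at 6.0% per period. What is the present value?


PV_due = PMT * (1-(1+i)^(-n))/i * (1+i)
PV_immediate = 46812.8336
PV_due = 46812.8336 * 1.06
= 49621.6036


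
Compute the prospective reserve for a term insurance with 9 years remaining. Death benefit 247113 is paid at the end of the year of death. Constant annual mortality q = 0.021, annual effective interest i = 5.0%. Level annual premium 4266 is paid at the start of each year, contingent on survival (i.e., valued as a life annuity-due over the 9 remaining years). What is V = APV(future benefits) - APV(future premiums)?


v = 1/(1+i) = 0.952381
APV(future benefits) per unit = sum_{k=0}^{8} k_p_x * q * v^(k+1) = 0.138267
APV(future benefits) = 247113 * 0.138267 = 34167.588
Life annuity-due factor ä_{x:9} = sum_{k=0}^{8} k_p_x * v^k = 6.913353
APV(future premiums) = 4266 * 6.913353 = 29492.3639
V = 34167.588 - 29492.3639
= 4675.2241


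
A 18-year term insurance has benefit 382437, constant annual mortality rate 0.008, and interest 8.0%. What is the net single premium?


NSP = benefit * sum_{k=0}^{n-1} k_p_x * q * v^(k+1)
With constant q=0.008, v=0.925926
Sum = 0.071222
NSP = 382437 * 0.071222
= 27237.7847


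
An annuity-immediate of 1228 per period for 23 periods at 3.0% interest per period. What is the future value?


FV = PMT * ((1+i)^n - 1) / i
= 1228 * ((1.03)^23 - 1) / 0.03
= 1228 * (1.973587 - 1) / 0.03
= 39852.1412


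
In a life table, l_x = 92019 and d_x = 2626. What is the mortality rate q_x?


q_x = d_x / l_x
= 2626 / 92019
= 0.0285


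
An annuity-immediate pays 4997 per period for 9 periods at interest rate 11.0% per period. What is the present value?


PV = PMT * (1 - (1+i)^(-n)) / i
= 4997 * (1 - (1+0.11)^(-9)) / 0.11
= 4997 * (1 - 0.390925) / 0.11
= 4997 * 5.537048
= 27668.6265


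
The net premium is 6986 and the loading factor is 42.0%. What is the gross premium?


Gross = net * (1 + loading)
= 6986 * (1 + 0.42)
= 6986 * 1.42
= 9920.12


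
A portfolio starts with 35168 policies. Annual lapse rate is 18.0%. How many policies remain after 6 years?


remaining = initial * (1 - lapse)^years
= 35168 * (1 - 0.18)^6
= 35168 * 0.304007
= 10691.3066


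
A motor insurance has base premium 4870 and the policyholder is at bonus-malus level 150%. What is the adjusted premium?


adjusted = base * BM_level / 100
= 4870 * 150 / 100
= 4870 * 1.5
= 7305.0


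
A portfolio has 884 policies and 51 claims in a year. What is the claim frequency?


frequency = claims / policies
= 51 / 884
= 0.0577
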